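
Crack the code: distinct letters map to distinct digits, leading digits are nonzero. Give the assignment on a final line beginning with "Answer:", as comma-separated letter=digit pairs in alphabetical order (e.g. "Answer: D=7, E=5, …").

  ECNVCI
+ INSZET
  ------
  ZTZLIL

Step 1. [col 1: I + T ≡ L (mod 10)] column 1 (I + T ≡ L (mod 10), carry-in 0) doesn't pin L yet; pick L=3 and continue. So L=3.
Step 2. [col 1: I + T ≡ L (mod 10)] column 1 (I + T ≡ L (mod 10), carry-in 0) doesn't pin I yet; pick I=1 and continue, so I=1.
Step 3. [col 1: I + T ≡ L (mod 10)] from column 1 (I=1, L=3, carry-in 0, digits 1,3 already taken and all letters distinct): T must equal 2. So T=2.
Step 4. [col 2: C + E ≡ I (mod 10)] column 2 (C + E ≡ I (mod 10), carry-in 0) doesn't pin E yet; pick E=6 and continue, so E=6.
Step 5. [col 2: C + E ≡ I (mod 10)] column 2 reads C+E+carry(0)=I with E=6, I=1; with digits 1,2,3,6 already taken and all letters distinct, the only value for C is 5, so C=5.
Step 6. [col 3: V + Z ≡ L (mod 10)] V=4 is one option consistent with column 3 (V + Z ≡ L (mod 10), carry-in 1) — take it ⇒ V=4.
Step 7. [col 3: V + Z ≡ L (mod 10)] from column 3 (V=4, L=3, carry-in 1, digits 1,2,3,4,5,6 already taken and all letters distinct): Z must equal 8 ⇒ Z=8.
Step 8. [col 4: N + S ≡ Z (mod 10)] no forcing yet in column 4 (carry-in 1); S=0 is free and consistent — try it, so S=0.
Step 9. [col 4: N + S ≡ Z (mod 10)] column 4 reads N+S+carry(1)=Z with S=0, Z=8; with digits 0,1,2,3,4,5,6,8 already taken and all letters distinct, the only value for N is 7 ⇒ N=7.

Answer: C=5, E=6, I=1, L=3, N=7, S=0, T=2, V=4, Z=8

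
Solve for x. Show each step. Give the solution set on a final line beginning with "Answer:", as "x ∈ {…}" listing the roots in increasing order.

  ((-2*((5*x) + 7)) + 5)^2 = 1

Step 1. [((-2*((5*x) + 7)) + 5)^2 = 1] LHS squared, RHS 1 ≥ 0: apply √ (±) ⇒ sqrt: (-2*((5*x) + 7)) + 5 = 1 or -1.
Step 2. [(-2*((5*x) + 7)) + 5 = 1 or -1] peel the +5: subtract 5 from each side. So sub: -2*((5*x) + 7) = -4 or -6.
Step 3. [-2*((5*x) + 7) = -4 or -6] divide by the outer -2, so div: (5*x) + 7 = 2 or 3.
Step 4. [(5*x) + 7 = 2 or 3] the outer +7 inverts by subtracting 7, so sub: 5*x = -5 or -4.
Step 5. [5*x = -5 or -4] LHS = 5·(…); ÷5 both sides ⇒ div: x = -1 or -4/5.

Answer: x ∈ {-1, -4/5}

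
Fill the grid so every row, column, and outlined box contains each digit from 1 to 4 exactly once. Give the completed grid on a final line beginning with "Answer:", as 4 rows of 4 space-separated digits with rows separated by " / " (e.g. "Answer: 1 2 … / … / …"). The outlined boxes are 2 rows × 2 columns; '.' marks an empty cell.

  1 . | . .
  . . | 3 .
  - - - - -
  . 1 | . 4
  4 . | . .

Step 1. [r2c1∈{2}] r2c1 has the single candidate 2, so r2c1=2.
Step 2. [r4c2∈{2,3}] in col 2, 2 fits only at r4c2. So r4c2=2.
Step 3. [r1c3∈{2,4}] in col 3, 4 fits only at r1c3 ⇒ r1c3=4.
Step 4. [r2c4∈{1}] r2c4 is down to just 1. So r2c4=1.
Step 5. [r2c2∈{4}] r2c2 has the single candidate 4. So r2c2=4.
Step 6. [r4c4∈{3}] r4c4 is down to just 3 ⇒ r4c4=3.
Step 7. [r3c1∈{3}] r3c1 is down to just 3. So r3c1=3.
Step 8. [r1c2∈{3}] only 3 remains possible at r1c2. So r1c2=3.
Step 9. [r4c3∈{1}] nothing but 1 survives at r4c3, so r4c3=1.
Step 10. [r1c4∈{2}] r1c4 is down to just 2. So r1c4=2.
Step 11. [r3c3∈{2}] r3c3 is down to just 2, so r3c3=2.

Answer: 1 3 4 2 / 2 4 3 1 / 3 1 2 4 / 4 2 1 3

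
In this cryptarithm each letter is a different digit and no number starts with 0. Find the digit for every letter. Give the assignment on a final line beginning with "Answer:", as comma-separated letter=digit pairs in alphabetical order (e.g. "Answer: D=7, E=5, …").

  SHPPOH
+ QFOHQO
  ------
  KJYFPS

Step 1. [col 1: H + O ≡ S (mod 10)] S=3 is one option consistent with column 1 (H + O ≡ S (mod 10), carry-in 0) — take it ⇒ S=3.
Step 2. [col 1: H + O ≡ S (mod 10)] several values work for O in column 1 (H + O ≡ S (mod 10), carry-in 0); try O=1 ⇒ O=1.
Step 3. [col 1: H + O ≡ S (mod 10)] from column 1 (O=1, S=3, carry-in 0, digits 1,3 already taken and all letters distinct): H must equal 2 ⇒ H=2.
Step 4. [col 2: O + Q ≡ P (mod 10)] P=6 is one option consistent with column 2 (O + Q ≡ P (mod 10), carry-in 0) — take it. So P=6.
Step 5. [col 2: O + Q ≡ P (mod 10)] column 2: given O=1, P=6, carry-in 0, and digits 1,2,3,6 already taken and all letters distinct, O+Q≡P (mod 10) forces Q=5 ⇒ Q=5.
Step 6. [col 3: P + H ≡ F (mod 10)] column 3 reads P+H+carry(0)=F with P=6, H=2; with digits 1,2,3,5,6 already taken and all letters distinct, the only value for F is 8 ⇒ F=8.
Step 7. [col 4: P + O ≡ Y (mod 10)] column 4: given P=6, O=1, carry-in 0, and digits 1,2,3,5,6,8 already taken and all letters distinct, P+O≡Y (mod 10) forces Y=7, so Y=7.
Step 8. [col 5: H + F ≡ J (mod 10)] in column 5 we have H+F≡J with carry-in 0; given H=2, F=8 and digits 1,2,3,5,6,7,8 already taken and all letters distinct, that pins J to 0. So J=0.
Step 9. [col 6: S + Q ≡ K (mod 10)] column 6: given S=3, Q=5, carry-in 1, and digits 0,1,2,3,5,6,7,8 already taken and all letters distinct, S+Q≡K (mod 10) forces K=9 ⇒ K=9.

Answer: F=8, H=2, J=0, K=9, O=1, P=6, Q=5, S=3, Y=7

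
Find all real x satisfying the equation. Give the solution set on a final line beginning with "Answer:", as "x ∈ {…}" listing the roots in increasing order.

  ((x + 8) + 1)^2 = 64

Step 1. [((x + 8) + 1)^2 = 64] 64 ≥ 0, LHS is (·)² — take ±√, so sqrt: (x + 8) + 1 = 8 or -8.
Step 2. [(x + 8) + 1 = 8 or -8] subtract 1: x sits inside (… + 1) ⇒ sub: x + 8 = 7 or -9.
Step 3. [x + 8 = 7 or -9] the outer +8 inverts by subtracting 8 ⇒ sub: x = -1 or -17.

Answer: x ∈ {-17, -1}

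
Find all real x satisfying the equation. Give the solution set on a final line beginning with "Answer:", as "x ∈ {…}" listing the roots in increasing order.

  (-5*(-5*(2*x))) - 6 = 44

Step 1. [(-5*(-5*(2*x))) - 6 = 44] -6 is outermost — add 6 both sides, so sub: -5*(-5*(2*x)) = 50.
Step 2. [-5*(-5*(2*x)) = 50] -5 out front; divide by -5. So div: -5*(2*x) = -10.
Step 3. [-5*(2*x) = -10] -5 out front; divide by -5 ⇒ div: 2*x = 2.
Step 4. [2*x = 2] 2·(inner) — divide through by 2 ⇒ div: x = 1.

Answer: x ∈ {1}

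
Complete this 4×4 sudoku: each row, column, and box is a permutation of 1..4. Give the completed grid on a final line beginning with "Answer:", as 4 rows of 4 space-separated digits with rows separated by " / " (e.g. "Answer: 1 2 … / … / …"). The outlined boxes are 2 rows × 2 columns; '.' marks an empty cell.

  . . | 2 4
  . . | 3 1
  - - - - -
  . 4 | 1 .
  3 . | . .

Step 1. [r3c1∈{2}] r3c1 has the single candidate 2 ⇒ r3c1=2.
Step 2. [r1c1∈{1}] nothing but 1 survives at r1c1. So r1c1=1.
Step 3. [r4c2∈{1}] nothing but 1 survives at r4c2. So r4c2=1.
Step 4. [r3c4∈{3}] r3c4 is down to just 3. So r3c4=3.
Step 5. [r1c2∈{3}] only 3 remains possible at r1c2, so r1c2=3.
Step 6. [r2c2∈{2}] r2c2's peers cover all but 2, so r2c2=2.
Step 7. [r4c3∈{4}] r4c3 is down to just 4. So r4c3=4.
Step 8. [r4c4∈{2}] r4c4's peers cover all but 2, so r4c4=2.
Step 9. [r2c1∈{4}] r2c1's peers cover all but 4 ⇒ r2c1=4.

Answer: 1 3 2 4 / 4 2 3 1 / 2 4 1 3 / 3 1 4 2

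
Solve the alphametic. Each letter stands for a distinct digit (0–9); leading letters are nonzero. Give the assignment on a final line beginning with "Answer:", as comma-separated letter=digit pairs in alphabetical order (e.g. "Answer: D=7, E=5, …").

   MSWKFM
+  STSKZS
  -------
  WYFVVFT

Step 1. [col 1: M + S ≡ T (mod 10)] no forcing yet in column 1 (carry-in 0); M=8 is free and consistent — try it. So M=8.
Step 2. [col 1: M + S ≡ T (mod 10)] S=6 is one option consistent with column 1 (M + S ≡ T (mod 10), carry-in 0) — take it, so S=6.
Step 3. [W] adding two 6-digit numbers gives at most 6+1 digits, and here it does — W is that final carry and must be 1, so W=1.
Step 4. [col 1: M + S ≡ T (mod 10)] column 1 reads M+S+carry(0)=T with M=8, S=6; with digits 1,6,8 already taken and all letters distinct, the only value for T is 4 ⇒ T=4.
Step 5. [col 2: F + Z ≡ F (mod 10)] from column 2 (nothing yet, carry-in 1, digits 1,4,6,8 already taken and all letters distinct): Z must equal 9 ⇒ Z=9.
Step 6. [col 2: F + Z ≡ F (mod 10)] no forcing yet in column 2 (carry-in 1); F=0 is free and consistent — try it, so F=0.
Step 7. [col 3: K + K ≡ V (mod 10)] several values work for K in column 3 (K + K ≡ V (mod 10), carry-in 1); try K=3, so K=3.
Step 8. [col 3: K + K ≡ V (mod 10)] from column 3 (K=3, carry-in 1, digits 0,1,3,4,6,8,9 already taken and all letters distinct): V must equal 7 ⇒ V=7.
Step 9. [col 6: M + S ≡ Y (mod 10)] in column 6 we have M+S≡Y with carry-in 1; given M=8, S=6 and digits 0,1,3,4,6,7,8,9 already taken and all letters distinct, that pins Y to 5. So Y=5.

Answer: F=0, K=3, M=8, S=6, T=4, V=7, W=1, Y=5, Z=9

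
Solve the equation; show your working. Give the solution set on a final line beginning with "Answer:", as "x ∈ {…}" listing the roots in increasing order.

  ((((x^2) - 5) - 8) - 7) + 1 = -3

Step 1. [((((x^2) - 5) - 8) - 7) + 1 = -3] 1 comes off first (subtract 1) ⇒ sub: (((x^2) - 5) - 8) - 7 = -4.
Step 2. [(((x^2) - 5) - 8) - 7 = -4] 7 comes off first (add 7) ⇒ sub: ((x^2) - 5) - 8 = 3.
Step 3. [((x^2) - 5) - 8 = 3] peel the -8: add 8 from each side ⇒ sub: (x^2) - 5 = 11.
Step 4. [(x^2) - 5 = 11] the outer -5 inverts by adding 5 ⇒ sub: x^2 = 16.
Step 5. [x^2 = 16] √ both sides: 16 ≥ 0 gives two branches ⇒ sqrt: x = 4 or -4.

Answer: x ∈ {-4, 4}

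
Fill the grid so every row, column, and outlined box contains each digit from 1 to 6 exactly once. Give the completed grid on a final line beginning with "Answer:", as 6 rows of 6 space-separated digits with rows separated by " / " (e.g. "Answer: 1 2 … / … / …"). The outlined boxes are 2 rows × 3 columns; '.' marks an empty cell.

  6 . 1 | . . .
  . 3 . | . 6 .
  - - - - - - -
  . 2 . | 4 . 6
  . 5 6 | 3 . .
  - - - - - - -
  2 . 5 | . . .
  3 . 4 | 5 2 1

Step 1. [r1c4∈{2}] r1c4's peers cover all but 2 ⇒ r1c4=2.
Step 2. [r1c2∈{4}] r1c2 is down to just 4, so r1c2=4.
Step 3. [r3c5∈{1,5}] in row 3, 5 fits only at r3c5, so r3c5=5.
Step 4. [r5c5∈{3,4}] 4 has one home in col 5: r5c5. So r5c5=4.
Step 5. [r1c6∈{3,5}] across row 1, 5 lands solely at r1c6 ⇒ r1c6=5.
Step 6. [r6c2∈{6}] r6c2's peers cover all but 6. So r6c2=6.
Step 7. [r4c1∈{1,4}] in row 4, 4 fits only at r4c1, so r4c1=4.
Step 8. [r2c3∈{2}] r2c3 has the single candidate 2 ⇒ r2c3=2.
Step 9. [r3c3∈{3}] r3c3's peers cover all but 3 ⇒ r3c3=3.
Step 10. [r5c4∈{6}] r5c4 has the single candidate 6, so r5c4=6.
Step 11. [r2c6∈{4}] r2c6's peers cover all but 4. So r2c6=4.
Step 12. [r2c1∈{5}] only 5 remains possible at r2c1. So r2c1=5.
Step 13. [r5c6∈{3}] only 3 remains possible at r5c6 ⇒ r5c6=3.
Step 14. [r2c4∈{1}] only 1 remains possible at r2c4. So r2c4=1.
Step 15. [r5c2∈{1}] r5c2 has the single candidate 1. So r5c2=1.
Step 16. [r1c5∈{3}] r1c5's peers cover all but 3, so r1c5=3.
Step 17. [r4c5∈{1}] nothing but 1 survives at r4c5, so r4c5=1.
Step 18. [r3c1∈{1}] nothing but 1 survives at r3c1 ⇒ r3c1=1.
Step 19. [r4c6∈{2}] r4c6 has the single candidate 2 ⇒ r4c6=2.

Answer: 6 4 1 2 3 5 / 5 3 2 1 6 4 / 1 2 3 4 5 6 / 4 5 6 3 1 2 / 2 1 5 6 4 3 / 3 6 4 5 2 1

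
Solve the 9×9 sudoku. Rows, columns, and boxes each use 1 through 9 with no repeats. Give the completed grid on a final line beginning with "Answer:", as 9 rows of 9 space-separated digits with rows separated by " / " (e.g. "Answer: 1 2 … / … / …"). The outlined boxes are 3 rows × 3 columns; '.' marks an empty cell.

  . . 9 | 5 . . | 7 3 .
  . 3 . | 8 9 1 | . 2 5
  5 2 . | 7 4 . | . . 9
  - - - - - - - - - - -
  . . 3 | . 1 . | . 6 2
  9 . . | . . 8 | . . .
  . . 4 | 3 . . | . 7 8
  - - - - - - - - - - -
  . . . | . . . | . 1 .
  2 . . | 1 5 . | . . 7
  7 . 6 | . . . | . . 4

Step 1. [r8c3∈{8}] nothing but 8 survives at r8c3 ⇒ r8c3=8.
Step 2. [r8c8∈{9}] nothing but 9 survives at r8c8. So r8c8=9.
Step 3. [r9c2∈{1,5,9}] 1 has one home in row 9: r9c2. So r9c2=1.
Step 4. [r5c3∈{1,2,5,7}] col 3 places 2 nowhere but r5c3. So r5c3=2.
Step 5. [r7c1∈{3,4}] in col 1, 3 fits only at r7c1 ⇒ r7c1=3.
Step 6. [r7c9∈{6}] nothing but 6 survives at r7c9. So r7c9=6.
Step 7. [r9c5∈{2,3,8}] in col 5, 3 fits only at r9c5, so r9c5=3.
Step 8. [r5c4∈{4,6}] 6 has one home in col 4: r5c4, so r5c4=6.
Step 9. [r1c5∈{2,6}] across col 5, 6 lands solely at r1c5 ⇒ r1c5=6.
Step 10. [r2c7∈{4,6}] r2c7 is the only open cell in box 3 admitting 4, so r2c7=4.
Step 11. [r7c2∈{4,5,9}] col 2 places 9 nowhere but r7c2. So r7c2=9.
Step 12. [r6c1∈{1,6}] r6c1 is the only open cell in box 4 admitting 1. So r6c1=1.
Step 13. [r1c6∈{2}] only 2 remains possible at r1c6 ⇒ r1c6=2.
Step 14. [r5c5∈{7}] r5c5 is down to just 7. So r5c5=7.
Step 15. [r5c2∈{5}] r5c2 has the single candidate 5 ⇒ r5c2=5.
Step 16. [r9c8∈{5,8}] 5 has one home in col 8: r9c8. So r9c8=5.
Step 17. [r9c7∈{2,8}] r9c7 is the only open cell in row 9 admitting 8, so r9c7=8.
Step 18. [r9c6∈{9}] r9c6's peers cover all but 9, so r9c6=9.
Step 19. [r9c4∈{2}] r9c4 has the single candidate 2, so r9c4=2.
Step 20. [r7c4∈{4}] r7c4's peers cover all but 4. So r7c4=4.
Step 21. [r1c1∈{4,8}] in col 1, 4 fits only at r1c1, so r1c1=4.
Step 22. [r5c9∈{1,3}] across col 9, 3 lands solely at r5c9, so r5c9=3.
Step 23. [r6c7∈{5,9}] row 6 places 9 nowhere but r6c7 ⇒ r6c7=9.
Step 24. [r3c7∈{1,6}] r3c7 is the only open cell in row 3 admitting 6, so r3c7=6.
Step 25. [r4c6∈{4,5}] across row 4, 4 lands solely at r4c6, so r4c6=4.
Step 26. [r1c2∈{8}] r1c2 is down to just 8. So r1c2=8.
Step 27. [r5c7∈{1}] only 1 remains possible at r5c7, so r5c7=1.
Step 28. [r4c2∈{7}] r4c2 has the single candidate 7 ⇒ r4c2=7.
Step 29. [r1c9∈{1}] nothing but 1 survives at r1c9 ⇒ r1c9=1.
Step 30. [r8c6∈{6}] r8c6 is down to just 6 ⇒ r8c6=6.
Step 31. [r5c8∈{4}] only 4 remains possible at r5c8, so r5c8=4.
Step 32. [r4c4∈{9}] r4c4 has the single candidate 9 ⇒ r4c4=9.
Step 33. [r2c1∈{6}] r2c1 is down to just 6, so r2c1=6.
Step 34. [r7c3∈{5}] r7c3 is down to just 5 ⇒ r7c3=5.
Step 35. [r8c7∈{3}] r8c7's peers cover all but 3. So r8c7=3.
Step 36. [r3c8∈{8}] r3c8 is down to just 8, so r3c8=8.
Step 37. [r7c7∈{2}] r7c7 has the single candidate 2. So r7c7=2.
Step 38. [r6c5∈{2}] r6c5's peers cover all but 2 ⇒ r6c5=2.
Step 39. [r4c1∈{8}] r4c1's peers cover all but 8, so r4c1=8.
Step 40. [r6c2∈{6}] r6c2 is down to just 6, so r6c2=6.
Step 41. [r8c2∈{4}] r8c2's peers cover all but 4. So r8c2=4.
Step 42. [r7c6∈{7}] r7c6's peers cover all but 7, so r7c6=7.
Step 43. [r2c3∈{7}] r2c3's peers cover all but 7, so r2c3=7.
Step 44. [r3c6∈{3}] r3c6 is down to just 3, so r3c6=3.
Step 45. [r6c6∈{5}] only 5 remains possible at r6c6. So r6c6=5.
Step 46. [r7c5∈{8}] r7c5's peers cover all but 8. So r7c5=8.
Step 47. [r3c3∈{1}] r3c3's peers cover all but 1, so r3c3=1.
Step 48. [r4c7∈{5}] r4c7 is down to just 5, so r4c7=5.

Answer: 4 8 9 5 6 2 7 3 1 / 6 3 7 8 9 1 4 2 5 / 5 2 1 7 4 3 6 8 9 / 8 7 3 9 1 4 5 6 2 / 9 5 2 6 7 8 1 4 3 / 1 6 4 3 2 5 9 7 8 / 3 9 5 4 8 7 2 1 6 / 2 4 8 1 5 6 3 9 7 / 7 1 6 2 3 9 8 5 4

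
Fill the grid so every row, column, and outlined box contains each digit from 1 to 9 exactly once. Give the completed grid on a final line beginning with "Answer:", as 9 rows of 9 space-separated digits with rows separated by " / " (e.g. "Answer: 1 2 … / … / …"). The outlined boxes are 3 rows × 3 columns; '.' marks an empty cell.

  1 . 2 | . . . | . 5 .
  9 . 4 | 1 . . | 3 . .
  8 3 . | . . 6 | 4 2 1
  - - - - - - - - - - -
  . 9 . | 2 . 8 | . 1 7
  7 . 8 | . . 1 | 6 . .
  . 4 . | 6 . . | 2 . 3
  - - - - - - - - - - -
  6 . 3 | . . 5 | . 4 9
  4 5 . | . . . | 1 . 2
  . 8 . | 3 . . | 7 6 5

Step 1. [r2c5∈{2,5,7,8}] row 2 places 5 nowhere but r2c5 ⇒ r2c5=5.
Step 2. [r4c5∈{3,4}] across row 4, 4 lands solely at r4c5. So r4c5=4.
Step 3. [r7c2∈{1,2,7}] across col 2, 1 lands solely at r7c2, so r7c2=1.
Step 4. [r8c3∈{7,9}] box 7 places 7 nowhere but r8c3 ⇒ r8c3=7.
Step 5. [r8c6∈{9}] nothing but 9 survives at r8c6, so r8c6=9.
Step 6. [r8c4∈{8}] r8c4 has the single candidate 8 ⇒ r8c4=8.
Step 7. [r1c5∈{3,7,8,9}] r1c5 is the only open cell in col 5 admitting 8 ⇒ r1c5=8.
Step 8. [r1c4∈{4,7,9}] col 4 places 4 nowhere but r1c4, so r1c4=4.
Step 9. [r6c6∈{7}] r6c6 has the single candidate 7, so r6c6=7.
Step 10. [r6c5∈{9}] r6c5 is down to just 9. So r6c5=9.
Step 11. [r7c5∈{2,7}] across row 7, 2 lands solely at r7c5, so r7c5=2.
Step 12. [r6c1∈{5}] only 5 remains possible at r6c1, so r6c1=5.
Step 13. [r1c2∈{6,7}] 7 has one home in row 1: r1c2 ⇒ r1c2=7.
Step 14. [r2c9∈{6,8}] across col 9, 8 lands solely at r2c9. So r2c9=8.
Step 15. [r3c5∈{7}] only 7 remains possible at r3c5 ⇒ r3c5=7.
Step 16. [r7c7∈{8}] r7c7's peers cover all but 8. So r7c7=8.
Step 17. [r6c8∈{8}] r6c8 has the single candidate 8 ⇒ r6c8=8.
Step 18. [r4c3∈{6}] nothing but 6 survives at r4c3 ⇒ r4c3=6.
Step 19. [r8c5∈{6}] r8c5 has the single candidate 6, so r8c5=6.
Step 20. [r4c1∈{3}] r4c1 has the single candidate 3. So r4c1=3.
Step 21. [r1c6∈{3}] only 3 remains possible at r1c6. So r1c6=3.
Step 22. [r2c2∈{6}] only 6 remains possible at r2c2, so r2c2=6.
Step 23. [r5c2∈{2}] only 2 remains possible at r5c2. So r5c2=2.
Step 24. [r1c9∈{6}] nothing but 6 survives at r1c9. So r1c9=6.
Step 25. [r2c6∈{2}] nothing but 2 survives at r2c6 ⇒ r2c6=2.
Step 26. [r9c3∈{9}] r9c3's peers cover all but 9 ⇒ r9c3=9.
Step 27. [r5c4∈{5}] only 5 remains possible at r5c4. So r5c4=5.
Step 28. [r5c5∈{3}] r5c5's peers cover all but 3, so r5c5=3.
Step 29. [r6c3∈{1}] r6c3's peers cover all but 1. So r6c3=1.
Step 30. [r3c4∈{9}] r3c4 has the single candidate 9 ⇒ r3c4=9.
Step 31. [r8c8∈{3}] r8c8's peers cover all but 3, so r8c8=3.
Step 32. [r9c1∈{2}] r9c1 is down to just 2, so r9c1=2.
Step 33. [r2c8∈{7}] nothing but 7 survives at r2c8. So r2c8=7.
Step 34. [r7c4∈{7}] only 7 remains possible at r7c4. So r7c4=7.
Step 35. [r4c7∈{5}] r4c7's peers cover all but 5. So r4c7=5.
Step 36. [r5c8∈{9}] r5c8 has the single candidate 9, so r5c8=9.
Step 37. [r1c7∈{9}] only 9 remains possible at r1c7 ⇒ r1c7=9.
Step 38. [r9c6∈{4}] nothing but 4 survives at r9c6 ⇒ r9c6=4.
Step 39. [r3c3∈{5}] r3c3 has the single candidate 5. So r3c3=5.
Step 40. [r9c5∈{1}] only 1 remains possible at r9c5. So r9c5=1.
Step 41. [r5c9∈{4}] nothing but 4 survives at r5c9, so r5c9=4.

Answer: 1 7 2 4 8 3 9 5 6 / 9 6 4 1 5 2 3 7 8 / 8 3 5 9 7 6 4 2 1 / 3 9 6 2 4 8 5 1 7 / 7 2 8 5 3 1 6 9 4 / 5 4 1 6 9 7 2 8 3 / 6 1 3 7 2 5 8 4 9 / 4 5 7 8 6 9 1 3 2 / 2 8 9 3 1 4 7 6 5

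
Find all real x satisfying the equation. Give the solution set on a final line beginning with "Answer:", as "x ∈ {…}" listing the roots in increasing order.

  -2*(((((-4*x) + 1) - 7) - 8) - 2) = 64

Step 1. [-2*(((((-4*x) + 1) - 7) - 8) - 2) = 64] divide by the outer -2 ⇒ div: ((((-4*x) + 1) - 7) - 8) - 2 = -32.
Step 2. [((((-4*x) + 1) - 7) - 8) - 2 = -32] 2 comes off first (add 2), so sub: (((-4*x) + 1) - 7) - 8 = -30.
Step 3. [(((-4*x) + 1) - 7) - 8 = -30] add 8: x sits inside (… - 8). So sub: ((-4*x) + 1) - 7 = -22.
Step 4. [((-4*x) + 1) - 7 = -22] the outer -7 inverts by adding 7, so sub: (-4*x) + 1 = -15.
Step 5. [(-4*x) + 1 = -15] +1 is outermost — subtract 1 both sides, so sub: -4*x = -16.
Step 6. [-4*x = -16] -4·(inner) — divide through by -4 ⇒ div: x = 4.

Answer: x ∈ {4}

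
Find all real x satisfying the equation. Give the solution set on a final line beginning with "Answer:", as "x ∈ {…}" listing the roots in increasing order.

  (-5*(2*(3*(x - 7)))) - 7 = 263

Step 1. [(-5*(2*(3*(x - 7)))) - 7 = 263] -7 is outermost — add 7 both sides, so sub: -5*(2*(3*(x - 7))) = 270.
Step 2. [-5*(2*(3*(x - 7))) = 270] divide by the outer -5 ⇒ div: 2*(3*(x - 7)) = -54.
Step 3. [2*(3*(x - 7)) = -54] 2 out front; divide by 2, so div: 3*(x - 7) = -27.
Step 4. [3*(x - 7) = -27] divide by the outer 3 ⇒ div: x - 7 = -9.
Step 5. [x - 7 = -9] -7 is outermost — add 7 both sides ⇒ sub: x = -2.

Answer: x ∈ {-2}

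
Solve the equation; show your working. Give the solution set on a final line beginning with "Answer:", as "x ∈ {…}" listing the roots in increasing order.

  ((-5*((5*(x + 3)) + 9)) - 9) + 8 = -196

Step 1. [((-5*((5*(x + 3)) + 9)) - 9) + 8 = -196] 8 comes off first (subtract 8), so sub: (-5*((5*(x + 3)) + 9)) - 9 = -204.
Step 2. [(-5*((5*(x + 3)) + 9)) - 9 = -204] peel the -9: add 9 from each side ⇒ sub: -5*((5*(x + 3)) + 9) = -195.
Step 3. [-5*((5*(x + 3)) + 9) = -195] leading coefficient -5: divide by -5. So div: (5*(x + 3)) + 9 = 39.
Step 4. [(5*(x + 3)) + 9 = 39] the outer +9 inverts by subtracting 9, so sub: 5*(x + 3) = 30.
Step 5. [5*(x + 3) = 30] 5·(inner) — divide through by 5, so div: x + 3 = 6.
Step 6. [x + 3 = 6] +3 is outermost — subtract 3 both sides ⇒ sub: x = 3.

Answer: x ∈ {3}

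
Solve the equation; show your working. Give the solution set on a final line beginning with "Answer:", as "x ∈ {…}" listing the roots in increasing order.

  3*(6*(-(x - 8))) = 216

Step 1. [3*(6*(-(x - 8))) = 216] LHS = 3·(…); ÷3 both sides. So div: 6*(-(x - 8)) = 72.
Step 2. [6*(-(x - 8)) = 72] divide by the outer 6, so div: -(x - 8) = 12.
Step 3. [-(x - 8) = 12] LHS negated; negate both sides ⇒ neg: x - 8 = -12.
Step 4. [x - 8 = -12] -8 is outermost — add 8 both sides. So sub: x = -4.

Answer: x ∈ {-4}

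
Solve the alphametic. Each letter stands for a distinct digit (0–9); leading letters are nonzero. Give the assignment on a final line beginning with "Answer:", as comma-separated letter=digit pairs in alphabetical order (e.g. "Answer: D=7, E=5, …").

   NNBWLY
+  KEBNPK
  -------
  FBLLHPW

Step 1. [col 1: Y + K ≡ W (mod 10)] several values work for W in column 1 (Y + K ≡ W (mod 10), carry-in 0); try W=5. So W=5.
Step 2. [col 1: Y + K ≡ W (mod 10)] column 1 (Y + K ≡ W (mod 10), carry-in 0) doesn't pin Y yet; pick Y=7 and continue ⇒ Y=7.
Step 3. [col 1: Y + K ≡ W (mod 10)] from column 1 (Y=7, W=5, carry-in 0, digits 5,7 already taken and all letters distinct): K must equal 8 ⇒ K=8.
Step 4. [F] adding two 6-digit numbers gives at most 6+1 digits, and here it does — F is that final carry and must be 1. So F=1.
Step 5. [col 2: L + P ≡ P (mod 10)] column 2 reads L+P+carry(1)=P with nothing yet; with digits 1,5,7,8 already taken and all letters distinct, the only value for L is 9. So L=9.
Step 6. [col 2: L + P ≡ P (mod 10)] several values work for P in column 2 (L + P ≡ P (mod 10), carry-in 1); try P=0, so P=0.
Step 7. [col 3: W + N ≡ H (mod 10)] column 3: given W=5, carry-in 1, and digits 0,1,5,7,8,9 already taken and all letters distinct, W+N≡H (mod 10) forces H=2, so H=2.
Step 8. [col 3: W + N ≡ H (mod 10)] column 3 reads W+N+carry(1)=H with W=5, H=2; with digits 0,1,2,5,7,8,9 already taken and all letters distinct, the only value for N is 6. So N=6.
Step 9. [col 4: B + B ≡ L (mod 10)] column 4 reads B+B+carry(1)=L with L=9; with digits 0,1,2,5,6,7,8,9 already taken and all letters distinct, the only value for B is 4 ⇒ B=4.
Step 10. [col 5: N + E ≡ L (mod 10)] in column 5 we have N+E≡L with carry-in 0; given N=6, L=9 and digits 0,1,2,4,5,6,7,8,9 already taken and all letters distinct, that pins E to 3. So E=3.

Answer: B=4, E=3, F=1, H=2, K=8, L=9, N=6, P=0, W=5, Y=7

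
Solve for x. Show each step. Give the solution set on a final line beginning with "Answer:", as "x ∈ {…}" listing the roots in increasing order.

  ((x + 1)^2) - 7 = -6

Step 1. [((x + 1)^2) - 7 = -6] -7 is outermost — add 7 both sides, so sub: (x + 1)^2 = 1.
Step 2. [(x + 1)^2 = 1] 1 ≥ 0, LHS is (·)² — take ±√. So sqrt: x + 1 = 1 or -1.
Step 3. [x + 1 = 1 or -1] subtract 1: x sits inside (… + 1). So sub: x = 0 or -2.

Answer: x ∈ {-2, 0}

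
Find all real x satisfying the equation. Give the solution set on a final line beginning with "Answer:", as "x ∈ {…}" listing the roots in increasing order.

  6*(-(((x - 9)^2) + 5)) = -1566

Step 1. [6*(-(((x - 9)^2) + 5)) = -1566] leading coefficient 6: divide by 6, so div: -(((x - 9)^2) + 5) = -261.
Step 2. [-(((x - 9)^2) + 5) = -261] flip signs both sides ⇒ neg: ((x - 9)^2) + 5 = 261.
Step 3. [((x - 9)^2) + 5 = 261] peel the +5: subtract 5 from each side, so sub: (x - 9)^2 = 256.
Step 4. [(x - 9)^2 = 256] 256 ≥ 0, LHS is (·)² — take ±√ ⇒ sqrt: x - 9 = 16 or -16.
Step 5. [x - 9 = 16 or -16] peel the -9: add 9 from each side, so sub: x = 25 or -7.

Answer: x ∈ {-7, 25}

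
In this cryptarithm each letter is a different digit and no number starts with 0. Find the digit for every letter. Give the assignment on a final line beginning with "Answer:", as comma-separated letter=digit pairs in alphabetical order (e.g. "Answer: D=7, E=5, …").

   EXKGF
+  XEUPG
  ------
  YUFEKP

Step 1. [col 1: F + G ≡ P (mod 10)] several values work for G in column 1 (F + G ≡ P (mod 10), carry-in 0); try G=3 ⇒ G=3.
Step 2. [Y] the sum has 6 digits but both addends have 5; that extra leading digit Y is the final carry, namely 1 ⇒ Y=1.
Step 3. [col 1: F + G ≡ P (mod 10)] F=4 is one option consistent with column 1 (F + G ≡ P (mod 10), carry-in 0) — take it ⇒ F=4.
Step 4. [col 1: F + G ≡ P (mod 10)] from column 1 (F=4, G=3, carry-in 0, digits 1,3,4 already taken and all letters distinct): P must equal 7. So P=7.
Step 5. [col 2: G + P ≡ K (mod 10)] from column 2 (G=3, P=7, carry-in 0, digits 1,3,4,7 already taken and all letters distinct): K must equal 0, so K=0.
Step 6. [col 3: K + U ≡ E (mod 10)] U=5 is one option consistent with column 3 (K + U ≡ E (mod 10), carry-in 1) — take it, so U=5.
Step 7. [col 3: K + U ≡ E (mod 10)] in column 3 we have K+U≡E with carry-in 1; given K=0, U=5 and digits 0,1,3,4,5,7 already taken and all letters distinct, that pins E to 6, so E=6.
Step 8. [col 4: X + E ≡ F (mod 10)] column 4 reads X+E+carry(0)=F with E=6, F=4; with digits 0,1,3,4,5,6,7 already taken and all letters distinct, the only value for X is 8 ⇒ X=8.

Answer: E=6, F=4, G=3, K=0, P=7, U=5, X=8, Y=1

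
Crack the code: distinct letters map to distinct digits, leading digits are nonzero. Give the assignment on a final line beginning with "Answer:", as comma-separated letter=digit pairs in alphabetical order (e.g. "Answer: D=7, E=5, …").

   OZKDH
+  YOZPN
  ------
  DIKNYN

Step 1. [D] the sum has 6 digits but both addends have 5; that extra leading digit D is the final carry, namely 1. So D=1.
Step 2. [col 1: H + N ≡ N (mod 10)] in column 1 we have H+N≡N with carry-in 0; given nothing yet and digits 1 already taken and all letters distinct, that pins H to 0. So H=0.
Step 3. [col 1: H + N ≡ N (mod 10)] no forcing yet in column 1 (carry-in 0); N=2 is free and consistent — try it. So N=2.
Step 4. [col 2: D + P ≡ Y (mod 10)] no forcing yet in column 2 (carry-in 0); P=6 is free and consistent — try it ⇒ P=6.
Step 5. [col 2: D + P ≡ Y (mod 10)] column 2 reads D+P+carry(0)=Y with D=1, P=6; with digits 0,1,2,6 already taken and all letters distinct, the only value for Y is 7, so Y=7.
Step 6. [col 3: K + Z ≡ N (mod 10)] column 3 (K + Z ≡ N (mod 10), carry-in 0) doesn't pin K yet; pick K=4 and continue, so K=4.
Step 7. [col 3: K + Z ≡ N (mod 10)] from column 3 (K=4, N=2, carry-in 0, digits 0,1,2,4,6,7 already taken and all letters distinct): Z must equal 8 ⇒ Z=8.
Step 8. [col 4: Z + O ≡ K (mod 10)] from column 4 (Z=8, K=4, carry-in 1, digits 0,1,2,4,6,7,8 already taken and all letters distinct): O must equal 5 ⇒ O=5.
Step 9. [col 5: O + Y ≡ I (mod 10)] column 5 reads O+Y+carry(1)=I with O=5, Y=7; with digits 0,1,2,4,5,6,7,8 already taken and all letters distinct, the only value for I is 3, so I=3.

Answer: D=1, H=0, I=3, K=4, N=2, O=5, P=6, Y=7, Z=8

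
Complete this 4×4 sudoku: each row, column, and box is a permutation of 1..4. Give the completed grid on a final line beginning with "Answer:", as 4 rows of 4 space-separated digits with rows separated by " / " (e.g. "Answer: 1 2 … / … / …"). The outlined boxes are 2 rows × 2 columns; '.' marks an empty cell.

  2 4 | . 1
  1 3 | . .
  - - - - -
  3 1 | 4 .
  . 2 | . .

Step 1. [r2c3∈{2}] r2c3 is down to just 2, so r2c3=2.
Step 2. [r1c3∈{3}] r1c3 is down to just 3, so r1c3=3.
Step 3. [r4c1∈{4}] r4c1 is down to just 4. So r4c1=4.
Step 4. [r3c4∈{2}] r3c4 is down to just 2 ⇒ r3c4=2.
Step 5. [r2c4∈{4}] r2c4's peers cover all but 4 ⇒ r2c4=4.
Step 6. [r4c3∈{1}] only 1 remains possible at r4c3 ⇒ r4c3=1.
Step 7. [r4c4∈{3}] nothing but 3 survives at r4c4 ⇒ r4c4=3.

Answer: 2 4 3 1 / 1 3 2 4 / 3 1 4 2 / 4 2 1 3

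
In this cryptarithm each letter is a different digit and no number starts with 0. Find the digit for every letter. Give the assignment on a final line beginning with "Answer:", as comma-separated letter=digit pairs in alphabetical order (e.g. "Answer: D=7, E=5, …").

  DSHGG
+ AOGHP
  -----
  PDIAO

Step 1. [col 1: G + P ≡ O (mod 10)] column 1 (G + P ≡ O (mod 10), carry-in 0) doesn't pin P yet; pick P=9 and continue. So P=9.
Step 2. [col 1: G + P ≡ O (mod 10)] O=3 is one option consistent with column 1 (G + P ≡ O (mod 10), carry-in 0) — take it ⇒ O=3.
Step 3. [col 1: G + P ≡ O (mod 10)] column 1: given P=9, O=3, carry-in 0, and digits 3,9 already taken and all letters distinct, G+P≡O (mod 10) forces G=4 ⇒ G=4.
Step 4. [col 2: G + H ≡ A (mod 10)] several values work for A in column 2 (G + H ≡ A (mod 10), carry-in 1); try A=7, so A=7.
Step 5. [col 2: G + H ≡ A (mod 10)] from column 2 (G=4, A=7, carry-in 1, digits 3,4,7,9 already taken and all letters distinct): H must equal 2, so H=2.
Step 6. [col 3: H + G ≡ I (mod 10)] column 3: given H=2, G=4, carry-in 0, and digits 2,3,4,7,9 already taken and all letters distinct, H+G≡I (mod 10) forces I=6. So I=6.
Step 7. [col 4: S + O ≡ D (mod 10)] D=1 is one option consistent with column 4 (S + O ≡ D (mod 10), carry-in 0) — take it, so D=1.
Step 8. [col 4: S + O ≡ D (mod 10)] in column 4 we have S+O≡D with carry-in 0; given O=3, D=1 and digits 1,2,3,4,6,7,9 already taken and all letters distinct, that pins S to 8, so S=8.

Answer: A=7, D=1, G=4, H=2, I=6, O=3, P=9, S=8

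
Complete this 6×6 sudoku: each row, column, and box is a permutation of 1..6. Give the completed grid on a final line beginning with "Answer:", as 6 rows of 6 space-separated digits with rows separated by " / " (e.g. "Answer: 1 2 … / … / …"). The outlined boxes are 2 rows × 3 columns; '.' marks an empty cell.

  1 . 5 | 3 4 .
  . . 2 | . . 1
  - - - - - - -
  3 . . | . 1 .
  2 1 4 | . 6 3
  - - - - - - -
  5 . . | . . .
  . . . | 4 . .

Step 1. [r1c2∈{6}] only 6 remains possible at r1c2, so r1c2=6.
Step 2. [r6c3∈{1,3,6}] 1 has one home in row 6: r6c3. So r6c3=1.
Step 3. [r5c3∈{3,6}] 3 has one home in col 3: r5c3 ⇒ r5c3=3.
Step 4. [r5c5∈{2}] only 2 remains possible at r5c5, so r5c5=2.
Step 5. [r4c4∈{5}] only 5 remains possible at r4c4 ⇒ r4c4=5.
Step 6. [r6c6∈{5,6}] col 6 places 5 nowhere but r6c6, so r6c6=5.
Step 7. [r5c6∈{6}] r5c6 is down to just 6. So r5c6=6.
Step 8. [r2c2∈{3,4}] in row 2, 3 fits only at r2c2, so r2c2=3.
Step 9. [r3c6∈{2,4}] in row 3, 4 fits only at r3c6. So r3c6=4.
Step 10. [r5c4∈{1}] r5c4 has the single candidate 1, so r5c4=1.
Step 11. [r5c2∈{4}] r5c2 is down to just 4 ⇒ r5c2=4.
Step 12. [r2c4∈{6}] only 6 remains possible at r2c4 ⇒ r2c4=6.
Step 13. [r3c4∈{2}] r3c4's peers cover all but 2 ⇒ r3c4=2.
Step 14. [r2c5∈{5}] r2c5's peers cover all but 5, so r2c5=5.
Step 15. [r6c1∈{6}] r6c1 is down to just 6 ⇒ r6c1=6.
Step 16. [r3c3∈{6}] r3c3's peers cover all but 6 ⇒ r3c3=6.
Step 17. [r6c5∈{3}] nothing but 3 survives at r6c5, so r6c5=3.
Step 18. [r1c6∈{2}] r1c6 has the single candidate 2. So r1c6=2.
Step 19. [r3c2∈{5}] r3c2 is down to just 5. So r3c2=5.
Step 20. [r2c1∈{4}] r2c1 has the single candidate 4. So r2c1=4.
Step 21. [r6c2∈{2}] r6c2's peers cover all but 2. So r6c2=2.

Answer: 1 6 5 3 4 2 / 4 3 2 6 5 1 / 3 5 6 2 1 4 / 2 1 4 5 6 3 / 5 4 3 1 2 6 / 6 2 1 4 3 5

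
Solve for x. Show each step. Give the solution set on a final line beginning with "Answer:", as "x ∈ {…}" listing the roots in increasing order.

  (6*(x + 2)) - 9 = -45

Step 1. [(6*(x + 2)) - 9 = -45] peel the -9: add 9 from each side. So sub: 6*(x + 2) = -36.
Step 2. [6*(x + 2) = -36] LHS = 6·(…); ÷6 both sides, so div: x + 2 = -6.
Step 3. [x + 2 = -6] +2 is outermost — subtract 2 both sides, so sub: x = -8.

Answer: x ∈ {-8}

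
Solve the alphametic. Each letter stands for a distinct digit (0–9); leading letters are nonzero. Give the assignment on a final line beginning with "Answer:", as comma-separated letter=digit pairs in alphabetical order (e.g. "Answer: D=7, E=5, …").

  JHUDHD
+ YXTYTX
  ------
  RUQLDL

Step 1. [col 1: D + X ≡ L (mod 10)] column 1 (D + X ≡ L (mod 10), carry-in 0) doesn't pin D yet; pick D=6 and continue. So D=6.
Step 2. [col 1: D + X ≡ L (mod 10)] several values work for L in column 1 (D + X ≡ L (mod 10), carry-in 0); try L=0 ⇒ L=0.
Step 3. [col 1: D + X ≡ L (mod 10)] column 1 reads D+X+carry(0)=L with D=6, L=0; with digits 0,6 already taken and all letters distinct, the only value for X is 4. So X=4.
Step 4. [col 2: H + T ≡ D (mod 10)] no forcing yet in column 2 (carry-in 1); T=8 is free and consistent — try it ⇒ T=8.
Step 5. [col 2: H + T ≡ D (mod 10)] in column 2 we have H+T≡D with carry-in 1; given T=8, D=6 and digits 0,4,6,8 already taken and all letters distinct, that pins H to 7. So H=7.
Step 6. [col 3: D + Y ≡ L (mod 10)] in column 3 we have D+Y≡L with carry-in 1; given D=6, L=0 and digits 0,4,6,7,8 already taken and all letters distinct, that pins Y to 3. So Y=3.
Step 7. [col 4: U + T ≡ Q (mod 10)] column 4 reads U+T+carry(1)=Q with T=8; with digits 0,3,4,6,7,8 already taken and all letters distinct, the only value for U is 2. So U=2.
Step 8. [col 4: U + T ≡ Q (mod 10)] column 4: given U=2, T=8, carry-in 1, and digits 0,2,3,4,6,7,8 already taken and all letters distinct, U+T≡Q (mod 10) forces Q=1, so Q=1.
Step 9. [col 6: J + Y ≡ R (mod 10)] in column 6 we have J+Y≡R with carry-in 1; given Y=3 and digits 0,1,2,3,4,6,7,8 already taken and all letters distinct, that pins J to 5 ⇒ J=5.
Step 10. [col 6: J + Y ≡ R (mod 10)] column 6 reads J+Y+carry(1)=R with J=5, Y=3; with digits 0,1,2,3,4,5,6,7,8 already taken and all letters distinct, the only value for R is 9. So R=9.

Answer: D=6, H=7, J=5, L=0, Q=1, R=9, T=8, U=2, X=4, Y=3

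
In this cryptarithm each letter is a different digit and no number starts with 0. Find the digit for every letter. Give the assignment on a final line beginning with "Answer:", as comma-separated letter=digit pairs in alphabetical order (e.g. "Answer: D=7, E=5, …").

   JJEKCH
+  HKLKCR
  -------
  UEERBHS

Step 1. [col 1: H + R ≡ S (mod 10)] R=7 is one option consistent with column 1 (H + R ≡ S (mod 10), carry-in 0) — take it ⇒ R=7.
Step 2. [col 1: H + R ≡ S (mod 10)] column 1 (H + R ≡ S (mod 10), carry-in 0) doesn't pin S yet; pick S=0 and continue ⇒ S=0.
Step 3. [col 1: H + R ≡ S (mod 10)] column 1: given R=7, S=0, carry-in 0, and digits 0,7 already taken and all letters distinct, H+R≡S (mod 10) forces H=3, so H=3.
Step 4. [U] adding two 6-digit numbers gives at most 6+1 digits, and here it does — U is that final carry and must be 1, so U=1.
Step 5. [col 2: C + C ≡ H (mod 10)] from column 2 (H=3, carry-in 1, digits 0,1,3,7 already taken and all letters distinct): C must equal 6. So C=6.
Step 6. [col 3: K + K ≡ B (mod 10)] no forcing yet in column 3 (carry-in 1); B=9 is free and consistent — try it, so B=9.
Step 7. [col 3: K + K ≡ B (mod 10)] from column 3 (B=9, carry-in 1, digits 0,1,3,6,7,9 already taken and all letters distinct): K must equal 4, so K=4.
Step 8. [col 4: E + L ≡ R (mod 10)] several values work for E in column 4 (E + L ≡ R (mod 10), carry-in 0); try E=2, so E=2.
Step 9. [col 4: E + L ≡ R (mod 10)] column 4 reads E+L+carry(0)=R with E=2, R=7; with digits 0,1,2,3,4,6,7,9 already taken and all letters distinct, the only value for L is 5, so L=5.
Step 10. [col 5: J + K ≡ E (mod 10)] column 5: given K=4, E=2, carry-in 0, and digits 0,1,2,3,4,5,6,7,9 already taken and all letters distinct, J+K≡E (mod 10) forces J=8. So J=8.

Answer: B=9, C=6, E=2, H=3, J=8, K=4, L=5, R=7, S=0, U=1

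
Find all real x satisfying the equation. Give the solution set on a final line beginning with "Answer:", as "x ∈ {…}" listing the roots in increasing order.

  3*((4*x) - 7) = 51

Step 1. [3*((4*x) - 7) = 51] leading coefficient 3: divide by 3. So div: (4*x) - 7 = 17.
Step 2. [(4*x) - 7 = 17] peel the -7: add 7 from each side. So sub: 4*x = 24.
Step 3. [4*x = 24] leading coefficient 4: divide by 4, so div: x = 6.

Answer: x ∈ {6}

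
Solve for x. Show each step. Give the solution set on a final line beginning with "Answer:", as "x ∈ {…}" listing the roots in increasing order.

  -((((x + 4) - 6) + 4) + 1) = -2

Step 1. [-((((x + 4) - 6) + 4) + 1) = -2] leading − — multiply by −1. So neg: (((x + 4) - 6) + 4) + 1 = 2.
Step 2. [(((x + 4) - 6) + 4) + 1 = 2] the outer +1 inverts by subtracting 1 ⇒ sub: ((x + 4) - 6) + 4 = 1.
Step 3. [((x + 4) - 6) + 4 = 1] the outer +4 inverts by subtracting 4, so sub: (x + 4) - 6 = -3.
Step 4. [(x + 4) - 6 = -3] -6 is outermost — add 6 both sides. So sub: x + 4 = 3.
Step 5. [x + 4 = 3] 4 comes off first (subtract 4) ⇒ sub: x = -1.

Answer: x ∈ {-1}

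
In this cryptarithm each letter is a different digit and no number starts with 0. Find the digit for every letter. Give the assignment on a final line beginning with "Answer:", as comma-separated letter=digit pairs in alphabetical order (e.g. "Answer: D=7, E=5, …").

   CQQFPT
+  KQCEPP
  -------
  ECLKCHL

Step 1. [col 1: T + P ≡ L (mod 10)] no forcing yet in column 1 (carry-in 0); L=4 is free and consistent — try it. So L=4.
Step 2. [E] the sum has 7 digits but both addends have 6; that extra leading digit E is the final carry, namely 1, so E=1.
Step 3. [col 1: T + P ≡ L (mod 10)] several values work for P in column 1 (T + P ≡ L (mod 10), carry-in 0); try P=6. So P=6.
Step 4. [col 1: T + P ≡ L (mod 10)] in column 1 we have T+P≡L with carry-in 0; given P=6, L=4 and digits 1,4,6 already taken and all letters distinct, that pins T to 8. So T=8.
Step 5. [col 2: P + P ≡ H (mod 10)] column 2: given P=6, carry-in 1, and digits 1,4,6,8 already taken and all letters distinct, P+P≡H (mod 10) forces H=3. So H=3.
Step 6. [col 3: F + E ≡ C (mod 10)] column 3 (F + E ≡ C (mod 10), carry-in 1) doesn't pin C yet; pick C=2 and continue. So C=2.
Step 7. [col 3: F + E ≡ C (mod 10)] in column 3 we have F+E≡C with carry-in 1; given E=1, C=2 and digits 1,2,3,4,6,8 already taken and all letters distinct, that pins F to 0 ⇒ F=0.
Step 8. [col 4: Q + C ≡ K (mod 10)] column 4 (Q + C ≡ K (mod 10), carry-in 0) doesn't pin Q yet; pick Q=7 and continue ⇒ Q=7.
Step 9. [col 4: Q + C ≡ K (mod 10)] column 4 reads Q+C+carry(0)=K with Q=7, C=2; with digits 0,1,2,3,4,6,7,8 already taken and all letters distinct, the only value for K is 9. So K=9.

Answer: C=2, E=1, F=0, H=3, K=9, L=4, P=6, Q=7, T=8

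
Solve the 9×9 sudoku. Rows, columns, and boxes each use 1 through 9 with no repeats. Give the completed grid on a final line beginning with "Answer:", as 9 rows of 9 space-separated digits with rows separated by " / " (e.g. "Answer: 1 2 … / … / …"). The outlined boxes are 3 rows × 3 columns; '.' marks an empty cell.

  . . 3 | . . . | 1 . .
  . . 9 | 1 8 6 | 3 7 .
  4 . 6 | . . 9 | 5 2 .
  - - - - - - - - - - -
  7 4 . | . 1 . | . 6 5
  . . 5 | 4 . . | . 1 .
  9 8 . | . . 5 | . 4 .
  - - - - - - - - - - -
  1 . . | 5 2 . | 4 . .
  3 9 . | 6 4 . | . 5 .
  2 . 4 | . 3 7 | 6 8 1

Step 1. [r4c4∈{2,3,8,9}] col 4 places 8 nowhere but r4c4 ⇒ r4c4=8.
Step 2. [r3c5∈{7}] only 7 remains possible at r3c5, so r3c5=7.
Step 3. [r6c4∈{2,3,7}] r6c4 is the only open cell in col 4 admitting 7 ⇒ r6c4=7.
Step 4. [r6c7∈{2}] only 2 remains possible at r6c7 ⇒ r6c7=2.
Step 5. [r8c7∈{7}] r8c7 is down to just 7, so r8c7=7.
Step 6. [r5c2∈{2,3,6}] r5c2 is the only open cell in col 2 admitting 3, so r5c2=3.
Step 7. [r5c5∈{6,9}] col 5 places 9 nowhere but r5c5. So r5c5=9.
Step 8. [r2c1∈{5}] r2c1 is down to just 5. So r2c1=5.
Step 9. [r1c9∈{4,6,8,9}] 6 has one home in row 1: r1c9, so r1c9=6.
Step 10. [r8c3∈{8}] r8c3 has the single candidate 8, so r8c3=8.
Step 11. [r1c2∈{2,7}] across row 1, 7 lands solely at r1c2. So r1c2=7.
Step 12. [r7c8∈{3,9}] 3 has one home in col 8: r7c8, so r7c8=3.
Step 13. [r5c6∈{2}] r5c6 is down to just 2, so r5c6=2.
Step 14. [r5c9∈{7,8}] r5c9 is the only open cell in row 5 admitting 7 ⇒ r5c9=7.
Step 15. [r9c2∈{5}] r9c2's peers cover all but 5. So r9c2=5.
Step 16. [r4c3∈{2}] nothing but 2 survives at r4c3 ⇒ r4c3=2.
Step 17. [r4c7∈{9}] r4c7's peers cover all but 9, so r4c7=9.
Step 18. [r1c1∈{8}] r1c1 has the single candidate 8 ⇒ r1c1=8.
Step 19. [r2c2∈{2}] r2c2's peers cover all but 2, so r2c2=2.
Step 20. [r7c3∈{7}] r7c3's peers cover all but 7 ⇒ r7c3=7.
Step 21. [r4c6∈{3}] nothing but 3 survives at r4c6. So r4c6=3.
Step 22. [r7c2∈{6}] nothing but 6 survives at r7c2. So r7c2=6.
Step 23. [r7c6∈{8}] nothing but 8 survives at r7c6 ⇒ r7c6=8.
Step 24. [r6c3∈{1}] r6c3 has the single candidate 1, so r6c3=1.
Step 25. [r1c4∈{2}] r1c4 is down to just 2. So r1c4=2.
Step 26. [r8c9∈{2}] r8c9 has the single candidate 2, so r8c9=2.
Step 27. [r9c4∈{9}] r9c4 is down to just 9 ⇒ r9c4=9.
Step 28. [r5c7∈{8}] nothing but 8 survives at r5c7 ⇒ r5c7=8.
Step 29. [r5c1∈{6}] r5c1 is down to just 6 ⇒ r5c1=6.
Step 30. [r3c9∈{8}] only 8 remains possible at r3c9, so r3c9=8.
Step 31. [r1c5∈{5}] r1c5 is down to just 5, so r1c5=5.
Step 32. [r6c5∈{6}] only 6 remains possible at r6c5 ⇒ r6c5=6.
Step 33. [r2c9∈{4}] only 4 remains possible at r2c9 ⇒ r2c9=4.
Step 34. [r7c9∈{9}] r7c9 has the single candidate 9, so r7c9=9.
Step 35. [r3c4∈{3}] only 3 remains possible at r3c4, so r3c4=3.
Step 36. [r6c9∈{3}] r6c9 is down to just 3. So r6c9=3.
Step 37. [r1c6∈{4}] r1c6 is down to just 4 ⇒ r1c6=4.
Step 38. [r3c2∈{1}] r3c2's peers cover all but 1, so r3c2=1.
Step 39. [r8c6∈{1}] only 1 remains possible at r8c6 ⇒ r8c6=1.
Step 40. [r1c8∈{9}] r1c8 is down to just 9. So r1c8=9.

Answer: 8 7 3 2 5 4 1 9 6 / 5 2 9 1 8 6 3 7 4 / 4 1 6 3 7 9 5 2 8 / 7 4 2 8 1 3 9 6 5 / 6 3 5 4 9 2 8 1 7 / 9 8 1 7 6 5 2 4 3 / 1 6 7 5 2 8 4 3 9 / 3 9 8 6 4 1 7 5 2 / 2 5 4 9 3 7 6 8 1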